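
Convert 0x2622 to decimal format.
Convert 0x2622 (hexadecimal) → 2×4096 + 6×256 + 2×16 + 2 = 9762 (decimal)
9762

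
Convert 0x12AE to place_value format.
Convert 0x12AE (hexadecimal) → 1×4096 + 2×256 + 10×16 + 14 = 4782 (decimal)
Convert 4782 (decimal) → 4782 = 4×1000 + 7×100 + 8×10 + 2 → 4 thousands, 7 hundreds, 8 tens, 2 ones (place-value notation)
4 thousands, 7 hundreds, 8 tens, 2 ones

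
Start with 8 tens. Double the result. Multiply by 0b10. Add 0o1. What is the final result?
Convert 8 tens (place-value notation) → 8×10 = 80 (decimal)
Start: 80
80 × 2 = 160
Convert 0b10 (binary) → 2 (decimal)
160 × 2 = 320
Convert 0o1 (octal) → 1 (decimal)
320 + 1 = 321
321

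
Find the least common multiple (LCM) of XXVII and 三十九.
Convert XXVII (Roman numeral) → 10 + 10 + 5 + 1 + 1 = 27 (decimal)
Convert 三十九 (Chinese numeral) → 3×10 + 9 = 39 (decimal)
Compute lcm(27, 39) = 351
351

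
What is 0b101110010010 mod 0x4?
Convert 0b101110010010 (binary) → 2048 + 512 + 256 + 128 + 16 + 2 = 2962 (decimal)
Convert 0x4 (hexadecimal) → 4 (decimal)
Compute 2962 mod 4 = 2
2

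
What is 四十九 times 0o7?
Convert 四十九 (Chinese numeral) → 4×10 + 9 = 49 (decimal)
Convert 0o7 (octal) → 7 (decimal)
Compute 49 × 7 = 343
343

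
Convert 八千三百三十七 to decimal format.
Convert 八千三百三十七 (Chinese numeral) → 8×1000 + 3×100 + 3×10 + 7 = 8337 (decimal)
8337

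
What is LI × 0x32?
Convert LI (Roman numeral) → 50 + 1 = 51 (decimal)
Convert 0x32 (hexadecimal) → 3×16 + 2 = 50 (decimal)
Compute 51 × 50 = 2550
2550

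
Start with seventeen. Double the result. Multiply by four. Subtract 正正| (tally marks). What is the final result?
Convert seventeen (English words) → 17 (decimal)
Start: 17
17 × 2 = 34
Convert four (English words) → 4 (decimal)
34 × 4 = 136
Convert 正正| (tally marks) → 5 + 5 + 1 = 11 (decimal)
136 - 11 = 125
125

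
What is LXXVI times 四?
Convert LXXVI (Roman numeral) → 50 + 10 + 10 + 5 + 1 = 76 (decimal)
Convert 四 (Chinese numeral) → 4 (decimal)
Compute 76 × 4 = 304
304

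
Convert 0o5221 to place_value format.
Convert 0o5221 (octal) → 5×512 + 2×64 + 2×8 + 1 = 2705 (decimal)
Convert 2705 (decimal) → 2705 = 2×1000 + 7×100 + 5 → 2 thousands, 7 hundreds, 5 ones (place-value notation)
2 thousands, 7 hundreds, 5 ones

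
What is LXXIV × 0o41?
Convert LXXIV (Roman numeral) → 50 + 10 + 10 + 4 = 74 (decimal)
Convert 0o41 (octal) → 4×8 + 1 = 33 (decimal)
Compute 74 × 33 = 2442
2442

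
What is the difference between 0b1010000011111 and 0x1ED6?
Convert 0b1010000011111 (binary) → 4096 + 1024 + 16 + 8 + 4 + 2 + 1 = 5151 (decimal)
Convert 0x1ED6 (hexadecimal) → 1×4096 + 14×256 + 13×16 + 6 = 7894 (decimal)
Difference: |5151 - 7894| = 2743
2743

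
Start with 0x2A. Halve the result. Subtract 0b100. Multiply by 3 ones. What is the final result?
Convert 0x2A (hexadecimal) → 2×16 + 10 = 42 (decimal)
Start: 42
42 ÷ 2 = 21
Convert 0b100 (binary) → 4 (decimal)
21 - 4 = 17
Convert 3 ones (place-value notation) → 3 (decimal)
17 × 3 = 51
51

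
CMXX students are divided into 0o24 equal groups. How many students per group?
Convert CMXX (Roman numeral) → 900 + 10 + 10 = 920 (decimal)
Convert 0o24 (octal) → 2×8 + 4 = 20 (decimal)
Compute 920 ÷ 20 = 46
46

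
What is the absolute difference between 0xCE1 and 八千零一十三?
Convert 0xCE1 (hexadecimal) → 12×256 + 14×16 + 1 = 3297 (decimal)
Convert 八千零一十三 (Chinese numeral) → 8×1000 + 1×10 + 3 = 8013 (decimal)
Compute |3297 - 8013| = 4716
4716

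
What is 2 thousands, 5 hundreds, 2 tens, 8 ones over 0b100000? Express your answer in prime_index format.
Convert 2 thousands, 5 hundreds, 2 tens, 8 ones (place-value notation) → 2×1000 + 5×100 + 2×10 + 8 = 2528 (decimal)
Convert 0b100000 (binary) → 32 (decimal)
Compute 2528 ÷ 32 = 79
Convert 79 (decimal) → the 22nd prime (prime index)
the 22nd prime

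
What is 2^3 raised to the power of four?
Convert 2^3 (power) → 8 (decimal)
Convert four (English words) → 4 (decimal)
Compute 8 ^ 4 = 4096
4096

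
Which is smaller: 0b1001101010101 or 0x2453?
Convert 0b1001101010101 (binary) → 4096 + 512 + 256 + 64 + 16 + 4 + 1 = 4949 (decimal)
Convert 0x2453 (hexadecimal) → 2×4096 + 4×256 + 5×16 + 3 = 9299 (decimal)
Compare 4949 vs 9299: smaller = 4949
4949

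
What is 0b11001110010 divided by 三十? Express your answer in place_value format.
Convert 0b11001110010 (binary) → 1024 + 512 + 64 + 32 + 16 + 2 = 1650 (decimal)
Convert 三十 (Chinese numeral) → 3×10 = 30 (decimal)
Compute 1650 ÷ 30 = 55
Convert 55 (decimal) → 55 = 5×10 + 5 → 5 tens, 5 ones (place-value notation)
5 tens, 5 ones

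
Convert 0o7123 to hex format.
Convert 0o7123 (octal) → 7×512 + 1×64 + 2×8 + 3 = 3667 (decimal)
Convert 3667 (decimal) → 3667 = 14×256 + 5×16 + 3 → 0xE53 (hexadecimal)
0xE53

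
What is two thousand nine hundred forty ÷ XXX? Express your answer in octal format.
Convert two thousand nine hundred forty (English words) → 2×1000 + 9×100 + 40 = 2940 (decimal)
Convert XXX (Roman numeral) → 10 + 10 + 10 = 30 (decimal)
Compute 2940 ÷ 30 = 98
Convert 98 (decimal) → 98 = 1×64 + 4×8 + 2 → 0o142 (octal)
0o142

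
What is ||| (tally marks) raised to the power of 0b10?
Convert ||| (tally marks) → 3 (decimal)
Convert 0b10 (binary) → 2 (decimal)
Compute 3 ^ 2 = 9
9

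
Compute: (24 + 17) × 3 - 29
Parentheses first: 24 + 17 = 41
Multiply: 41 × 3 = 123
Subtract: 123 - 29 = 94
94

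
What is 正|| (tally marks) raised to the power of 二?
Convert 正|| (tally marks) → 5 + 2 = 7 (decimal)
Convert 二 (Chinese numeral) → 2 (decimal)
Compute 7 ^ 2 = 49
49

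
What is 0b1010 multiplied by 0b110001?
Convert 0b1010 (binary) → 8 + 2 = 10 (decimal)
Convert 0b110001 (binary) → 32 + 16 + 1 = 49 (decimal)
Compute 10 × 49 = 490
490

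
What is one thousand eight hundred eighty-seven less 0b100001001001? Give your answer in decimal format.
Convert one thousand eight hundred eighty-seven (English words) → 1×1000 + 8×100 + 87 = 1887 (decimal)
Convert 0b100001001001 (binary) → 2048 + 64 + 8 + 1 = 2121 (decimal)
Compute 1887 - 2121 = -234
-234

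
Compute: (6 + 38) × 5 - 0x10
Convert 0x10 (hexadecimal) → 1×16 = 16 (decimal)
Expression in decimal: (6 + 38) × 5 - 16
Parentheses first: 6 + 38 = 44
Multiply: 44 × 5 = 220
Subtract: 220 - 16 = 204
204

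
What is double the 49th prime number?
The 49th prime number = 227
Compute 227 × 2 = 454
454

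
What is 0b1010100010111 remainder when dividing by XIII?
Convert 0b1010100010111 (binary) → 4096 + 1024 + 256 + 16 + 4 + 2 + 1 = 5399 (decimal)
Convert XIII (Roman numeral) → 10 + 1 + 1 + 1 = 13 (decimal)
Compute 5399 mod 13 = 4
4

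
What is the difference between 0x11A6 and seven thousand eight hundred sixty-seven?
Convert 0x11A6 (hexadecimal) → 1×4096 + 1×256 + 10×16 + 6 = 4518 (decimal)
Convert seven thousand eight hundred sixty-seven (English words) → 7×1000 + 8×100 + 67 = 7867 (decimal)
Difference: |4518 - 7867| = 3349
3349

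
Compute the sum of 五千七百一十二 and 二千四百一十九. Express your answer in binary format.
Convert 五千七百一十二 (Chinese numeral) → 5×1000 + 7×100 + 1×10 + 2 = 5712 (decimal)
Convert 二千四百一十九 (Chinese numeral) → 2×1000 + 4×100 + 1×10 + 9 = 2419 (decimal)
Compute 5712 + 2419 = 8131
Convert 8131 (decimal) → 8131 = 4096 + 2048 + 1024 + 512 + 256 + 128 + 64 + 2 + 1 → 0b1111111000011 (binary)
0b1111111000011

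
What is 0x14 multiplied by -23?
Convert 0x14 (hexadecimal) → 1×16 + 4 = 20 (decimal)
Compute 20 × -23 = -460
-460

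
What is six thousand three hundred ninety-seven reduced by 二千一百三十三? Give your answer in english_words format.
Convert six thousand three hundred ninety-seven (English words) → 6×1000 + 3×100 + 97 = 6397 (decimal)
Convert 二千一百三十三 (Chinese numeral) → 2×1000 + 1×100 + 3×10 + 3 = 2133 (decimal)
Compute 6397 - 2133 = 4264
Convert 4264 (decimal) → 4264 = 4×1000 + 2×100 + 64 → four thousand two hundred sixty-four (English words)
four thousand two hundred sixty-four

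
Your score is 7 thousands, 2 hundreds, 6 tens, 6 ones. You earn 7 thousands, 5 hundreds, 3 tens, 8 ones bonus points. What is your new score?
Convert 7 thousands, 2 hundreds, 6 tens, 6 ones (place-value notation) → 7×1000 + 2×100 + 6×10 + 6 = 7266 (decimal)
Convert 7 thousands, 5 hundreds, 3 tens, 8 ones (place-value notation) → 7×1000 + 5×100 + 3×10 + 8 = 7538 (decimal)
Compute 7266 + 7538 = 14804
14804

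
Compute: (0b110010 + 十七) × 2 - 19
Convert 0b110010 (binary) → 32 + 16 + 2 = 50 (decimal)
Convert 十七 (Chinese numeral) → 1×10 + 7 = 17 (decimal)
Expression in decimal: (50 + 17) × 2 - 19
Parentheses first: 50 + 17 = 67
Multiply: 67 × 2 = 134
Subtract: 134 - 19 = 115
115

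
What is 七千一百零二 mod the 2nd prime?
Convert 七千一百零二 (Chinese numeral) → 7×1000 + 1×100 + 2 = 7102 (decimal)
Convert the 2nd prime (prime index) → 3 (decimal)
Compute 7102 mod 3 = 1
1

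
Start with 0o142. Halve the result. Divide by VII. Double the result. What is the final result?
Convert 0o142 (octal) → 1×64 + 4×8 + 2 = 98 (decimal)
Start: 98
98 ÷ 2 = 49
Convert VII (Roman numeral) → 5 + 1 + 1 = 7 (decimal)
49 ÷ 7 = 7
7 × 2 = 14
14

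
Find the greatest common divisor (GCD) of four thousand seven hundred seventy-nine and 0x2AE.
Convert four thousand seven hundred seventy-nine (English words) → 4×1000 + 7×100 + 79 = 4779 (decimal)
Convert 0x2AE (hexadecimal) → 2×256 + 10×16 + 14 = 686 (decimal)
Compute gcd(4779, 686) = 1
1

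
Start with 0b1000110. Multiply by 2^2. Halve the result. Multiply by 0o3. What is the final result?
Convert 0b1000110 (binary) → 64 + 4 + 2 = 70 (decimal)
Start: 70
Convert 2^2 (power) → 4 (decimal)
70 × 4 = 280
280 ÷ 2 = 140
Convert 0o3 (octal) → 3 (decimal)
140 × 3 = 420
420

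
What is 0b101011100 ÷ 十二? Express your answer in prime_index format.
Convert 0b101011100 (binary) → 256 + 64 + 16 + 8 + 4 = 348 (decimal)
Convert 十二 (Chinese numeral) → 1×10 + 2 = 12 (decimal)
Compute 348 ÷ 12 = 29
Convert 29 (decimal) → the 10th prime (prime index)
the 10th prime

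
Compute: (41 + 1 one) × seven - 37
Convert 1 one (place-value notation) → 1 (decimal)
Convert seven (English words) → 7 (decimal)
Expression in decimal: (41 + 1) × 7 - 37
Parentheses first: 41 + 1 = 42
Multiply: 42 × 7 = 294
Subtract: 294 - 37 = 257
257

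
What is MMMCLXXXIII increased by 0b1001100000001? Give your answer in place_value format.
Convert MMMCLXXXIII (Roman numeral) → 1000 + 1000 + 1000 + 100 + 50 + 10 + 10 + 10 + 1 + 1 + 1 = 3183 (decimal)
Convert 0b1001100000001 (binary) → 4096 + 512 + 256 + 1 = 4865 (decimal)
Compute 3183 + 4865 = 8048
Convert 8048 (decimal) → 8048 = 8×1000 + 4×10 + 8 → 8 thousands, 4 tens, 8 ones (place-value notation)
8 thousands, 4 tens, 8 ones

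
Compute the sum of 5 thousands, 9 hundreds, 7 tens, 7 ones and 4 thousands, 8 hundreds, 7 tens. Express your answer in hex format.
Convert 5 thousands, 9 hundreds, 7 tens, 7 ones (place-value notation) → 5×1000 + 9×100 + 7×10 + 7 = 5977 (decimal)
Convert 4 thousands, 8 hundreds, 7 tens (place-value notation) → 4×1000 + 8×100 + 7×10 = 4870 (decimal)
Compute 5977 + 4870 = 10847
Convert 10847 (decimal) → 10847 = 2×4096 + 10×256 + 5×16 + 15 → 0x2A5F (hexadecimal)
0x2A5F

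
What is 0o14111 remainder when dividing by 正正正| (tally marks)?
Convert 0o14111 (octal) → 1×4096 + 4×512 + 1×64 + 1×8 + 1 = 6217 (decimal)
Convert 正正正| (tally marks) → 5 + 5 + 5 + 1 = 16 (decimal)
Compute 6217 mod 16 = 9
9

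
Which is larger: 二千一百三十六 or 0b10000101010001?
Convert 二千一百三十六 (Chinese numeral) → 2×1000 + 1×100 + 3×10 + 6 = 2136 (decimal)
Convert 0b10000101010001 (binary) → 8192 + 256 + 64 + 16 + 1 = 8529 (decimal)
Compare 2136 vs 8529: larger = 8529
8529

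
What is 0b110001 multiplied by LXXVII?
Convert 0b110001 (binary) → 32 + 16 + 1 = 49 (decimal)
Convert LXXVII (Roman numeral) → 50 + 10 + 10 + 5 + 1 + 1 = 77 (decimal)
Compute 49 × 77 = 3773
3773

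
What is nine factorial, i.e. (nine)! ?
Convert nine (English words) → 9 (decimal)
Compute 9! = 362880
362880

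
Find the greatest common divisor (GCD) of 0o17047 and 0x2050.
Convert 0o17047 (octal) → 1×4096 + 7×512 + 4×8 + 7 = 7719 (decimal)
Convert 0x2050 (hexadecimal) → 2×4096 + 5×16 = 8272 (decimal)
Compute gcd(7719, 8272) = 1
1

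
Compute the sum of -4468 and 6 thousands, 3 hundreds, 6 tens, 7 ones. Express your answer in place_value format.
Convert 6 thousands, 3 hundreds, 6 tens, 7 ones (place-value notation) → 6×1000 + 3×100 + 6×10 + 7 = 6367 (decimal)
Compute -4468 + 6367 = 1899
Convert 1899 (decimal) → 1899 = 1×1000 + 8×100 + 9×10 + 9 → 1 thousand, 8 hundreds, 9 tens, 9 ones (place-value notation)
1 thousand, 8 hundreds, 9 tens, 9 ones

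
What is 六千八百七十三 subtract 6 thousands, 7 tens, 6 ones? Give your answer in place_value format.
Convert 六千八百七十三 (Chinese numeral) → 6×1000 + 8×100 + 7×10 + 3 = 6873 (decimal)
Convert 6 thousands, 7 tens, 6 ones (place-value notation) → 6×1000 + 7×10 + 6 = 6076 (decimal)
Compute 6873 - 6076 = 797
Convert 797 (decimal) → 797 = 7×100 + 9×10 + 7 → 7 hundreds, 9 tens, 7 ones (place-value notation)
7 hundreds, 9 tens, 7 ones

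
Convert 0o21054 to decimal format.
Convert 0o21054 (octal) → 2×4096 + 1×512 + 5×8 + 4 = 8748 (decimal)
8748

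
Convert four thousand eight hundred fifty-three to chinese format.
Convert four thousand eight hundred fifty-three (English words) → 4×1000 + 8×100 + 53 = 4853 (decimal)
Convert 4853 (decimal) → 4853 = 4×1000 + 8×100 + 5×10 + 3 → 四千八百五十三 (Chinese numeral)
四千八百五十三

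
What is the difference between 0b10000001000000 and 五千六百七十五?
Convert 0b10000001000000 (binary) → 8192 + 64 = 8256 (decimal)
Convert 五千六百七十五 (Chinese numeral) → 5×1000 + 6×100 + 7×10 + 5 = 5675 (decimal)
Difference: |8256 - 5675| = 2581
2581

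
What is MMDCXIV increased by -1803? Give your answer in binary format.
Convert MMDCXIV (Roman numeral) → 1000 + 1000 + 500 + 100 + 10 + 4 = 2614 (decimal)
Compute 2614 + -1803 = 811
Convert 811 (decimal) → 811 = 512 + 256 + 32 + 8 + 2 + 1 → 0b1100101011 (binary)
0b1100101011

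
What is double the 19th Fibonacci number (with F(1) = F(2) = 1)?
The 19th Fibonacci number (with F(1) = F(2) = 1) = 4181
Compute 4181 × 2 = 8362
8362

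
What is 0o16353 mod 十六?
Convert 0o16353 (octal) → 1×4096 + 6×512 + 3×64 + 5×8 + 3 = 7403 (decimal)
Convert 十六 (Chinese numeral) → 1×10 + 6 = 16 (decimal)
Compute 7403 mod 16 = 11
11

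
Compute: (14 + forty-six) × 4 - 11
Convert forty-six (English words) → 46 (decimal)
Expression in decimal: (14 + 46) × 4 - 11
Parentheses first: 14 + 46 = 60
Multiply: 60 × 4 = 240
Subtract: 240 - 11 = 229
229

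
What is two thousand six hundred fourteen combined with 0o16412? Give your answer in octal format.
Convert two thousand six hundred fourteen (English words) → 2×1000 + 6×100 + 14 = 2614 (decimal)
Convert 0o16412 (octal) → 1×4096 + 6×512 + 4×64 + 1×8 + 2 = 7434 (decimal)
Compute 2614 + 7434 = 10048
Convert 10048 (decimal) → 10048 = 2×4096 + 3×512 + 5×64 → 0o23500 (octal)
0o23500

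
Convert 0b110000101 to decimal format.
Convert 0b110000101 (binary) → 256 + 128 + 4 + 1 = 389 (decimal)
389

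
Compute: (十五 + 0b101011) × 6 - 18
Convert 十五 (Chinese numeral) → 1×10 + 5 = 15 (decimal)
Convert 0b101011 (binary) → 32 + 8 + 2 + 1 = 43 (decimal)
Expression in decimal: (15 + 43) × 6 - 18
Parentheses first: 15 + 43 = 58
Multiply: 58 × 6 = 348
Subtract: 348 - 18 = 330
330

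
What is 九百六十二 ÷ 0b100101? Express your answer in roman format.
Convert 九百六十二 (Chinese numeral) → 9×100 + 6×10 + 2 = 962 (decimal)
Convert 0b100101 (binary) → 32 + 4 + 1 = 37 (decimal)
Compute 962 ÷ 37 = 26
Convert 26 (decimal) → 26 = 10 + 10 + 5 + 1 → XXVI (Roman numeral)
XXVI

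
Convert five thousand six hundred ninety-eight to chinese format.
Convert five thousand six hundred ninety-eight (English words) → 5×1000 + 6×100 + 98 = 5698 (decimal)
Convert 5698 (decimal) → 5698 = 5×1000 + 6×100 + 9×10 + 8 → 五千六百九十八 (Chinese numeral)
五千六百九十八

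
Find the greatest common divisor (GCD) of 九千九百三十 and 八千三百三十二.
Convert 九千九百三十 (Chinese numeral) → 9×1000 + 9×100 + 3×10 = 9930 (decimal)
Convert 八千三百三十二 (Chinese numeral) → 8×1000 + 3×100 + 3×10 + 2 = 8332 (decimal)
Compute gcd(9930, 8332) = 2
2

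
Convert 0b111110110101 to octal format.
Convert 0b111110110101 (binary) → 2048 + 1024 + 512 + 256 + 128 + 32 + 16 + 4 + 1 = 4021 (decimal)
Convert 4021 (decimal) → 4021 = 7×512 + 6×64 + 6×8 + 5 → 0o7665 (octal)
0o7665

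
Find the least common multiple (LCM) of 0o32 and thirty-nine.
Convert 0o32 (octal) → 3×8 + 2 = 26 (decimal)
Convert thirty-nine (English words) → 39 (decimal)
Compute lcm(26, 39) = 78
78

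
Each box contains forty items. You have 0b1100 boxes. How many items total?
Convert forty (English words) → 40 (decimal)
Convert 0b1100 (binary) → 8 + 4 = 12 (decimal)
Compute 40 × 12 = 480
480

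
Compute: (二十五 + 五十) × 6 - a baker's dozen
Convert 二十五 (Chinese numeral) → 2×10 + 5 = 25 (decimal)
Convert 五十 (Chinese numeral) → 5×10 = 50 (decimal)
Convert a baker's dozen (colloquial) → 13 (decimal)
Expression in decimal: (25 + 50) × 6 - 13
Parentheses first: 25 + 50 = 75
Multiply: 75 × 6 = 450
Subtract: 450 - 13 = 437
437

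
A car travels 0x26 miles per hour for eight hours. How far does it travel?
Convert 0x26 (hexadecimal) → 2×16 + 6 = 38 (decimal)
Convert eight (English words) → 8 (decimal)
Compute 38 × 8 = 304
304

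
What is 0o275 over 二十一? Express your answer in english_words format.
Convert 0o275 (octal) → 2×64 + 7×8 + 5 = 189 (decimal)
Convert 二十一 (Chinese numeral) → 2×10 + 1 = 21 (decimal)
Compute 189 ÷ 21 = 9
Convert 9 (decimal) → nine (English words)
nine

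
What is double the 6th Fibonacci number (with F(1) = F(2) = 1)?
The 6th Fibonacci number (with F(1) = F(2) = 1): 1, 1, 2, 3, 5, 8 → 8
Compute 8 × 2 = 16
16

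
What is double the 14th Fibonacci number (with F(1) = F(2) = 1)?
The 14th Fibonacci number (with F(1) = F(2) = 1): 1, 1, 2, 3, 5, 8, 13, 21, 34, 55, 89, 144, 233, 377 → 377
Compute 377 × 2 = 754
754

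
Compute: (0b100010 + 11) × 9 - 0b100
Convert 0b100010 (binary) → 32 + 2 = 34 (decimal)
Convert 0b100 (binary) → 4 (decimal)
Expression in decimal: (34 + 11) × 9 - 4
Parentheses first: 34 + 11 = 45
Multiply: 45 × 9 = 405
Subtract: 405 - 4 = 401
401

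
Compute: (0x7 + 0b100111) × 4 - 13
Convert 0x7 (hexadecimal) → 7 (decimal)
Convert 0b100111 (binary) → 32 + 4 + 2 + 1 = 39 (decimal)
Expression in decimal: (7 + 39) × 4 - 13
Parentheses first: 7 + 39 = 46
Multiply: 46 × 4 = 184
Subtract: 184 - 13 = 171
171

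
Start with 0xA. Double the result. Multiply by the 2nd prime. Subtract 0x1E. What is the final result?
Convert 0xA (hexadecimal) → 10 (decimal)
Start: 10
10 × 2 = 20
Convert the 2nd prime (prime index) → 3 (decimal)
20 × 3 = 60
Convert 0x1E (hexadecimal) → 1×16 + 14 = 30 (decimal)
60 - 30 = 30
30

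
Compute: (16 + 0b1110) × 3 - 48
Convert 0b1110 (binary) → 8 + 4 + 2 = 14 (decimal)
Expression in decimal: (16 + 14) × 3 - 48
Parentheses first: 16 + 14 = 30
Multiply: 30 × 3 = 90
Subtract: 90 - 48 = 42
42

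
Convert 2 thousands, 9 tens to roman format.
Convert 2 thousands, 9 tens (place-value notation) → 2×1000 + 9×10 = 2090 (decimal)
Convert 2090 (decimal) → 2090 = 1000 + 1000 + 90 → MMXC (Roman numeral)
MMXC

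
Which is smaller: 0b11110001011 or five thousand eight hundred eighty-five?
Convert 0b11110001011 (binary) → 1024 + 512 + 256 + 128 + 8 + 2 + 1 = 1931 (decimal)
Convert five thousand eight hundred eighty-five (English words) → 5×1000 + 8×100 + 85 = 5885 (decimal)
Compare 1931 vs 5885: smaller = 1931
1931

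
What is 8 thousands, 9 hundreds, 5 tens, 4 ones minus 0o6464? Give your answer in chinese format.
Convert 8 thousands, 9 hundreds, 5 tens, 4 ones (place-value notation) → 8×1000 + 9×100 + 5×10 + 4 = 8954 (decimal)
Convert 0o6464 (octal) → 6×512 + 4×64 + 6×8 + 4 = 3380 (decimal)
Compute 8954 - 3380 = 5574
Convert 5574 (decimal) → 5574 = 5×1000 + 5×100 + 7×10 + 4 → 五千五百七十四 (Chinese numeral)
五千五百七十四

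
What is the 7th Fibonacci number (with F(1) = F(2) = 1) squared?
The 7th Fibonacci number (with F(1) = F(2) = 1): 1, 1, 2, 3, 5, 8, 13 → 13
Compute 13² = 13 × 13 = 169
169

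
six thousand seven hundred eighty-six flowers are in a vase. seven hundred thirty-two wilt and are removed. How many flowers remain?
Convert six thousand seven hundred eighty-six (English words) → 6×1000 + 7×100 + 86 = 6786 (decimal)
Convert seven hundred thirty-two (English words) → 7×100 + 32 = 732 (decimal)
Compute 6786 - 732 = 6054
6054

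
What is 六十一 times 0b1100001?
Convert 六十一 (Chinese numeral) → 6×10 + 1 = 61 (decimal)
Convert 0b1100001 (binary) → 64 + 32 + 1 = 97 (decimal)
Compute 61 × 97 = 5917
5917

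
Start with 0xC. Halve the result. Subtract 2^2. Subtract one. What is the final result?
Convert 0xC (hexadecimal) → 12 (decimal)
Start: 12
12 ÷ 2 = 6
Convert 2^2 (power) → 4 (decimal)
6 - 4 = 2
Convert one (English words) → 1 (decimal)
2 - 1 = 1
1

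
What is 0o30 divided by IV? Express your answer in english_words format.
Convert 0o30 (octal) → 3×8 = 24 (decimal)
Convert IV (Roman numeral) → 4 (decimal)
Compute 24 ÷ 4 = 6
Convert 6 (decimal) → six (English words)
six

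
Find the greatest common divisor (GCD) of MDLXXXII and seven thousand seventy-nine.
Convert MDLXXXII (Roman numeral) → 1000 + 500 + 50 + 10 + 10 + 10 + 1 + 1 = 1582 (decimal)
Convert seven thousand seventy-nine (English words) → 7×1000 + 79 = 7079 (decimal)
Compute gcd(1582, 7079) = 1
1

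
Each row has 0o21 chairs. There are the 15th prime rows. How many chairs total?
Convert 0o21 (octal) → 2×8 + 1 = 17 (decimal)
Convert the 15th prime (prime index) → 47 (decimal)
Compute 17 × 47 = 799
799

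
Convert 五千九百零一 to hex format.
Convert 五千九百零一 (Chinese numeral) → 5×1000 + 9×100 + 1 = 5901 (decimal)
Convert 5901 (decimal) → 5901 = 1×4096 + 7×256 + 13 → 0x170D (hexadecimal)
0x170D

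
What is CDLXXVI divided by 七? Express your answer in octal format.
Convert CDLXXVI (Roman numeral) → 400 + 50 + 10 + 10 + 5 + 1 = 476 (decimal)
Convert 七 (Chinese numeral) → 7 (decimal)
Compute 476 ÷ 7 = 68
Convert 68 (decimal) → 68 = 1×64 + 4 → 0o104 (octal)
0o104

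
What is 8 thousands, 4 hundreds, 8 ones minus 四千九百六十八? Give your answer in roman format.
Convert 8 thousands, 4 hundreds, 8 ones (place-value notation) → 8×1000 + 4×100 + 8 = 8408 (decimal)
Convert 四千九百六十八 (Chinese numeral) → 4×1000 + 9×100 + 6×10 + 8 = 4968 (decimal)
Compute 8408 - 4968 = 3440
Convert 3440 (decimal) → 3440 = 1000 + 1000 + 1000 + 400 + 40 → MMMCDXL (Roman numeral)
MMMCDXL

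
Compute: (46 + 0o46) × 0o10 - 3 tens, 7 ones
Convert 0o46 (octal) → 4×8 + 6 = 38 (decimal)
Convert 0o10 (octal) → 1×8 = 8 (decimal)
Convert 3 tens, 7 ones (place-value notation) → 3×10 + 7 = 37 (decimal)
Expression in decimal: (46 + 38) × 8 - 37
Parentheses first: 46 + 38 = 84
Multiply: 84 × 8 = 672
Subtract: 672 - 37 = 635
635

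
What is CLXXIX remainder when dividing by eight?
Convert CLXXIX (Roman numeral) → 100 + 50 + 10 + 10 + 9 = 179 (decimal)
Convert eight (English words) → 8 (decimal)
Compute 179 mod 8 = 3
3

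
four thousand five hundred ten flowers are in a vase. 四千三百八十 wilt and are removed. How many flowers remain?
Convert four thousand five hundred ten (English words) → 4×1000 + 5×100 + 10 = 4510 (decimal)
Convert 四千三百八十 (Chinese numeral) → 4×1000 + 3×100 + 8×10 = 4380 (decimal)
Compute 4510 - 4380 = 130
130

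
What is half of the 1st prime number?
The 1st prime number = 2
Compute 2 ÷ 2 = 1
1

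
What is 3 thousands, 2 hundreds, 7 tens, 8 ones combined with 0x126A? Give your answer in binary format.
Convert 3 thousands, 2 hundreds, 7 tens, 8 ones (place-value notation) → 3×1000 + 2×100 + 7×10 + 8 = 3278 (decimal)
Convert 0x126A (hexadecimal) → 1×4096 + 2×256 + 6×16 + 10 = 4714 (decimal)
Compute 3278 + 4714 = 7992
Convert 7992 (decimal) → 7992 = 4096 + 2048 + 1024 + 512 + 256 + 32 + 16 + 8 → 0b1111100111000 (binary)
0b1111100111000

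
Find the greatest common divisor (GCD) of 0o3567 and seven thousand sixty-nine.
Convert 0o3567 (octal) → 3×512 + 5×64 + 6×8 + 7 = 1911 (decimal)
Convert seven thousand sixty-nine (English words) → 7×1000 + 69 = 7069 (decimal)
Compute gcd(1911, 7069) = 1
1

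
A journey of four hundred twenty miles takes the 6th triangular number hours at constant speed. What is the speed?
Convert four hundred twenty (English words) → 4×100 + 20 = 420 (decimal)
Convert the 6th triangular number (triangular index) → 6×7/2 = 21 (decimal)
Compute 420 ÷ 21 = 20
20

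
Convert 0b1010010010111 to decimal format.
Convert 0b1010010010111 (binary) → 4096 + 1024 + 128 + 16 + 4 + 2 + 1 = 5271 (decimal)
5271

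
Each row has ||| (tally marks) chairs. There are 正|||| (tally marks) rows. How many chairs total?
Convert ||| (tally marks) → 3 (decimal)
Convert 正|||| (tally marks) → 5 + 4 = 9 (decimal)
Compute 3 × 9 = 27
27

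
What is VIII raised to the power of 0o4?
Convert VIII (Roman numeral) → 5 + 1 + 1 + 1 = 8 (decimal)
Convert 0o4 (octal) → 4 (decimal)
Compute 8 ^ 4 = 4096
4096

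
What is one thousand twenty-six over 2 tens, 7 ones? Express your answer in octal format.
Convert one thousand twenty-six (English words) → 1×1000 + 26 = 1026 (decimal)
Convert 2 tens, 7 ones (place-value notation) → 2×10 + 7 = 27 (decimal)
Compute 1026 ÷ 27 = 38
Convert 38 (decimal) → 38 = 4×8 + 6 → 0o46 (octal)
0o46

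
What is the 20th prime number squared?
The 20th prime number = 71
Compute 71² = 71 × 71 = 5041
5041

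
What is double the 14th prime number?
The 14th prime number = 43
Compute 43 × 2 = 86
86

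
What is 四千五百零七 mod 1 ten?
Convert 四千五百零七 (Chinese numeral) → 4×1000 + 5×100 + 7 = 4507 (decimal)
Convert 1 ten (place-value notation) → 1×10 = 10 (decimal)
Compute 4507 mod 10 = 7
7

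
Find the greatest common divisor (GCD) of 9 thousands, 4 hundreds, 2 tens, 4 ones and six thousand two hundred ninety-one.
Convert 9 thousands, 4 hundreds, 2 tens, 4 ones (place-value notation) → 9×1000 + 4×100 + 2×10 + 4 = 9424 (decimal)
Convert six thousand two hundred ninety-one (English words) → 6×1000 + 2×100 + 91 = 6291 (decimal)
Compute gcd(9424, 6291) = 1
1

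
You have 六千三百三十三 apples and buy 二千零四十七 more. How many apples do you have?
Convert 六千三百三十三 (Chinese numeral) → 6×1000 + 3×100 + 3×10 + 3 = 6333 (decimal)
Convert 二千零四十七 (Chinese numeral) → 2×1000 + 4×10 + 7 = 2047 (decimal)
Compute 6333 + 2047 = 8380
8380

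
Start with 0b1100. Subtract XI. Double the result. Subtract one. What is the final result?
Convert 0b1100 (binary) → 8 + 4 = 12 (decimal)
Start: 12
Convert XI (Roman numeral) → 10 + 1 = 11 (decimal)
12 - 11 = 1
1 × 2 = 2
Convert one (English words) → 1 (decimal)
2 - 1 = 1
1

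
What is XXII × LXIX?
Convert XXII (Roman numeral) → 10 + 10 + 1 + 1 = 22 (decimal)
Convert LXIX (Roman numeral) → 50 + 10 + 9 = 69 (decimal)
Compute 22 × 69 = 1518
1518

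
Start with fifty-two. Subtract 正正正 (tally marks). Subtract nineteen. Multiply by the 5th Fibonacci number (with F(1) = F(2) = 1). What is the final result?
Convert fifty-two (English words) → 52 (decimal)
Start: 52
Convert 正正正 (tally marks) → 5 + 5 + 5 = 15 (decimal)
52 - 15 = 37
Convert nineteen (English words) → 19 (decimal)
37 - 19 = 18
Convert the 5th Fibonacci number (with F(1) = F(2) = 1) (Fibonacci index) → 1, 1, 2, 3, 5 → 5 (decimal)
18 × 5 = 90
90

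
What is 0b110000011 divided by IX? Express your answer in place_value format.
Convert 0b110000011 (binary) → 256 + 128 + 2 + 1 = 387 (decimal)
Convert IX (Roman numeral) → 9 (decimal)
Compute 387 ÷ 9 = 43
Convert 43 (decimal) → 43 = 4×10 + 3 → 4 tens, 3 ones (place-value notation)
4 tens, 3 ones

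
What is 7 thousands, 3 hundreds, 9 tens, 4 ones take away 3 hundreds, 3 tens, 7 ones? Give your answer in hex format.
Convert 7 thousands, 3 hundreds, 9 tens, 4 ones (place-value notation) → 7×1000 + 3×100 + 9×10 + 4 = 7394 (decimal)
Convert 3 hundreds, 3 tens, 7 ones (place-value notation) → 3×100 + 3×10 + 7 = 337 (decimal)
Compute 7394 - 337 = 7057
Convert 7057 (decimal) → 7057 = 1×4096 + 11×256 + 9×16 + 1 → 0x1B91 (hexadecimal)
0x1B91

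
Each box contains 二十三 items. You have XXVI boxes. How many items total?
Convert 二十三 (Chinese numeral) → 2×10 + 3 = 23 (decimal)
Convert XXVI (Roman numeral) → 10 + 10 + 5 + 1 = 26 (decimal)
Compute 23 × 26 = 598
598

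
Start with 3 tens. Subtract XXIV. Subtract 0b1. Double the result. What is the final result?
Convert 3 tens (place-value notation) → 3×10 = 30 (decimal)
Start: 30
Convert XXIV (Roman numeral) → 10 + 10 + 4 = 24 (decimal)
30 - 24 = 6
Convert 0b1 (binary) → 1 (decimal)
6 - 1 = 5
5 × 2 = 10
10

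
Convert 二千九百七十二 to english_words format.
Convert 二千九百七十二 (Chinese numeral) → 2×1000 + 9×100 + 7×10 + 2 = 2972 (decimal)
Convert 2972 (decimal) → 2972 = 2×1000 + 9×100 + 72 → two thousand nine hundred seventy-two (English words)
two thousand nine hundred seventy-two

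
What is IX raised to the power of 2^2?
Convert IX (Roman numeral) → 9 (decimal)
Convert 2^2 (power) → 4 (decimal)
Compute 9 ^ 4 = 6561
6561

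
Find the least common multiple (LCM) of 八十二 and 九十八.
Convert 八十二 (Chinese numeral) → 8×10 + 2 = 82 (decimal)
Convert 九十八 (Chinese numeral) → 9×10 + 8 = 98 (decimal)
Compute lcm(82, 98) = 4018
4018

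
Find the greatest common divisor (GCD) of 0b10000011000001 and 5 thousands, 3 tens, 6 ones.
Convert 0b10000011000001 (binary) → 8192 + 128 + 64 + 1 = 8385 (decimal)
Convert 5 thousands, 3 tens, 6 ones (place-value notation) → 5×1000 + 3×10 + 6 = 5036 (decimal)
Compute gcd(8385, 5036) = 1
1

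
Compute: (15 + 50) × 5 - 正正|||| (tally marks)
Convert 正正|||| (tally marks) → 5 + 5 + 4 = 14 (decimal)
Expression in decimal: (15 + 50) × 5 - 14
Parentheses first: 15 + 50 = 65
Multiply: 65 × 5 = 325
Subtract: 325 - 14 = 311
311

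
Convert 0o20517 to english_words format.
Convert 0o20517 (octal) → 2×4096 + 5×64 + 1×8 + 7 = 8527 (decimal)
Convert 8527 (decimal) → 8527 = 8×1000 + 5×100 + 27 → eight thousand five hundred twenty-seven (English words)
eight thousand five hundred twenty-seven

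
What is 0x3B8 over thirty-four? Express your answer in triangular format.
Convert 0x3B8 (hexadecimal) → 3×256 + 11×16 + 8 = 952 (decimal)
Convert thirty-four (English words) → 34 (decimal)
Compute 952 ÷ 34 = 28
Convert 28 (decimal) → 28 = 7×8/2 → the 7th triangular number (triangular index)
the 7th triangular number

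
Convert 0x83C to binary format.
Convert 0x83C (hexadecimal) → 8×256 + 3×16 + 12 = 2108 (decimal)
Convert 2108 (decimal) → 2108 = 2048 + 32 + 16 + 8 + 4 → 0b100000111100 (binary)
0b100000111100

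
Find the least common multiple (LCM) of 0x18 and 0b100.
Convert 0x18 (hexadecimal) → 1×16 + 8 = 24 (decimal)
Convert 0b100 (binary) → 4 (decimal)
Compute lcm(24, 4) = 24
24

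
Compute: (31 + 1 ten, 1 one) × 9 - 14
Convert 1 ten, 1 one (place-value notation) → 1×10 + 1 = 11 (decimal)
Expression in decimal: (31 + 11) × 9 - 14
Parentheses first: 31 + 11 = 42
Multiply: 42 × 9 = 378
Subtract: 378 - 14 = 364
364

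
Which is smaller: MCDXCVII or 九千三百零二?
Convert MCDXCVII (Roman numeral) → 1000 + 400 + 90 + 5 + 1 + 1 = 1497 (decimal)
Convert 九千三百零二 (Chinese numeral) → 9×1000 + 3×100 + 2 = 9302 (decimal)
Compare 1497 vs 9302: smaller = 1497
1497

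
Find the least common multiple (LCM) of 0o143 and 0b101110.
Convert 0o143 (octal) → 1×64 + 4×8 + 3 = 99 (decimal)
Convert 0b101110 (binary) → 32 + 8 + 4 + 2 = 46 (decimal)
Compute lcm(99, 46) = 4554
4554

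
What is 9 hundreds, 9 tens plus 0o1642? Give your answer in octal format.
Convert 9 hundreds, 9 tens (place-value notation) → 9×100 + 9×10 = 990 (decimal)
Convert 0o1642 (octal) → 1×512 + 6×64 + 4×8 + 2 = 930 (decimal)
Compute 990 + 930 = 1920
Convert 1920 (decimal) → 1920 = 3×512 + 6×64 → 0o3600 (octal)
0o3600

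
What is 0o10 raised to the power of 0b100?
Convert 0o10 (octal) → 1×8 = 8 (decimal)
Convert 0b100 (binary) → 4 (decimal)
Compute 8 ^ 4 = 4096
4096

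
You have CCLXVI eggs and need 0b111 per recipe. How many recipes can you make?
Convert CCLXVI (Roman numeral) → 100 + 100 + 50 + 10 + 5 + 1 = 266 (decimal)
Convert 0b111 (binary) → 4 + 2 + 1 = 7 (decimal)
Compute 266 ÷ 7 = 38
38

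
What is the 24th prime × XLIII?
Convert the 24th prime (prime index) → 89 (decimal)
Convert XLIII (Roman numeral) → 40 + 1 + 1 + 1 = 43 (decimal)
Compute 89 × 43 = 3827
3827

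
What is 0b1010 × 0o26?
Convert 0b1010 (binary) → 8 + 2 = 10 (decimal)
Convert 0o26 (octal) → 2×8 + 6 = 22 (decimal)
Compute 10 × 22 = 220
220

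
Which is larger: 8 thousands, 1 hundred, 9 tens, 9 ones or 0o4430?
Convert 8 thousands, 1 hundred, 9 tens, 9 ones (place-value notation) → 8×1000 + 1×100 + 9×10 + 9 = 8199 (decimal)
Convert 0o4430 (octal) → 4×512 + 4×64 + 3×8 = 2328 (decimal)
Compare 8199 vs 2328: larger = 8199
8199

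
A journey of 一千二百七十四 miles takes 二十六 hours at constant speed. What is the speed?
Convert 一千二百七十四 (Chinese numeral) → 1×1000 + 2×100 + 7×10 + 4 = 1274 (decimal)
Convert 二十六 (Chinese numeral) → 2×10 + 6 = 26 (decimal)
Compute 1274 ÷ 26 = 49
49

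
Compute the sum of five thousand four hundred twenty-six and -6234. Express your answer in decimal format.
Convert five thousand four hundred twenty-six (English words) → 5×1000 + 4×100 + 26 = 5426 (decimal)
Compute 5426 + -6234 = -808
-808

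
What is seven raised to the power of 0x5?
Convert seven (English words) → 7 (decimal)
Convert 0x5 (hexadecimal) → 5 (decimal)
Compute 7 ^ 5 = 16807
16807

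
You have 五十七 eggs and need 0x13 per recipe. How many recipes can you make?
Convert 五十七 (Chinese numeral) → 5×10 + 7 = 57 (decimal)
Convert 0x13 (hexadecimal) → 1×16 + 3 = 19 (decimal)
Compute 57 ÷ 19 = 3
3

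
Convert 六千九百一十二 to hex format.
Convert 六千九百一十二 (Chinese numeral) → 6×1000 + 9×100 + 1×10 + 2 = 6912 (decimal)
Convert 6912 (decimal) → 6912 = 1×4096 + 11×256 → 0x1B00 (hexadecimal)
0x1B00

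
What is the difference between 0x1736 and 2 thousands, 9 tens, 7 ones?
Convert 0x1736 (hexadecimal) → 1×4096 + 7×256 + 3×16 + 6 = 5942 (decimal)
Convert 2 thousands, 9 tens, 7 ones (place-value notation) → 2×1000 + 9×10 + 7 = 2097 (decimal)
Difference: |5942 - 2097| = 3845
3845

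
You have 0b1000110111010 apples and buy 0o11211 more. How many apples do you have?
Convert 0b1000110111010 (binary) → 4096 + 256 + 128 + 32 + 16 + 8 + 2 = 4538 (decimal)
Convert 0o11211 (octal) → 1×4096 + 1×512 + 2×64 + 1×8 + 1 = 4745 (decimal)
Compute 4538 + 4745 = 9283
9283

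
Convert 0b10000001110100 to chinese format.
Convert 0b10000001110100 (binary) → 8192 + 64 + 32 + 16 + 4 = 8308 (decimal)
Convert 8308 (decimal) → 8308 = 8×1000 + 3×100 + 8 → 八千三百零八 (Chinese numeral)
八千三百零八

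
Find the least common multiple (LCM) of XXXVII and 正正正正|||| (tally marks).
Convert XXXVII (Roman numeral) → 10 + 10 + 10 + 5 + 1 + 1 = 37 (decimal)
Convert 正正正正|||| (tally marks) → 5 + 5 + 5 + 5 + 4 = 24 (decimal)
Compute lcm(37, 24) = 888
888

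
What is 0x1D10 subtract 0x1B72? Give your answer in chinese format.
Convert 0x1D10 (hexadecimal) → 1×4096 + 13×256 + 1×16 = 7440 (decimal)
Convert 0x1B72 (hexadecimal) → 1×4096 + 11×256 + 7×16 + 2 = 7026 (decimal)
Compute 7440 - 7026 = 414
Convert 414 (decimal) → 414 = 4×100 + 1×10 + 4 → 四百一十四 (Chinese numeral)
四百一十四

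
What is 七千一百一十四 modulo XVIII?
Convert 七千一百一十四 (Chinese numeral) → 7×1000 + 1×100 + 1×10 + 4 = 7114 (decimal)
Convert XVIII (Roman numeral) → 10 + 5 + 1 + 1 + 1 = 18 (decimal)
Compute 7114 mod 18 = 4
4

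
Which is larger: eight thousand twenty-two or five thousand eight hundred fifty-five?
Convert eight thousand twenty-two (English words) → 8×1000 + 22 = 8022 (decimal)
Convert five thousand eight hundred fifty-five (English words) → 5×1000 + 8×100 + 55 = 5855 (decimal)
Compare 8022 vs 5855: larger = 8022
8022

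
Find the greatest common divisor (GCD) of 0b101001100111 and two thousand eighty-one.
Convert 0b101001100111 (binary) → 2048 + 512 + 64 + 32 + 4 + 2 + 1 = 2663 (decimal)
Convert two thousand eighty-one (English words) → 2×1000 + 81 = 2081 (decimal)
Compute gcd(2663, 2081) = 1
1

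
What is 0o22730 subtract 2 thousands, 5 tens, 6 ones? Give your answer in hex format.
Convert 0o22730 (octal) → 2×4096 + 2×512 + 7×64 + 3×8 = 9688 (decimal)
Convert 2 thousands, 5 tens, 6 ones (place-value notation) → 2×1000 + 5×10 + 6 = 2056 (decimal)
Compute 9688 - 2056 = 7632
Convert 7632 (decimal) → 7632 = 1×4096 + 13×256 + 13×16 → 0x1DD0 (hexadecimal)
0x1DD0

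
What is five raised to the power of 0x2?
Convert five (English words) → 5 (decimal)
Convert 0x2 (hexadecimal) → 2 (decimal)
Compute 5 ^ 2 = 25
25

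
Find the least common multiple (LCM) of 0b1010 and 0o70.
Convert 0b1010 (binary) → 8 + 2 = 10 (decimal)
Convert 0o70 (octal) → 7×8 = 56 (decimal)
Compute lcm(10, 56) = 280
280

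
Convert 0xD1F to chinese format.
Convert 0xD1F (hexadecimal) → 13×256 + 1×16 + 15 = 3359 (decimal)
Convert 3359 (decimal) → 3359 = 3×1000 + 3×100 + 5×10 + 9 → 三千三百五十九 (Chinese numeral)
三千三百五十九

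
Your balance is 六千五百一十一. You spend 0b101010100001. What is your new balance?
Convert 六千五百一十一 (Chinese numeral) → 6×1000 + 5×100 + 1×10 + 1 = 6511 (decimal)
Convert 0b101010100001 (binary) → 2048 + 512 + 128 + 32 + 1 = 2721 (decimal)
Compute 6511 - 2721 = 3790
3790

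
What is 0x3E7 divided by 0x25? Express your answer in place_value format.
Convert 0x3E7 (hexadecimal) → 3×256 + 14×16 + 7 = 999 (decimal)
Convert 0x25 (hexadecimal) → 2×16 + 5 = 37 (decimal)
Compute 999 ÷ 37 = 27
Convert 27 (decimal) → 27 = 2×10 + 7 → 2 tens, 7 ones (place-value notation)
2 tens, 7 ones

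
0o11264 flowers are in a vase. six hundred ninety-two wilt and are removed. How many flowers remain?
Convert 0o11264 (octal) → 1×4096 + 1×512 + 2×64 + 6×8 + 4 = 4788 (decimal)
Convert six hundred ninety-two (English words) → 6×100 + 92 = 692 (decimal)
Compute 4788 - 692 = 4096
4096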